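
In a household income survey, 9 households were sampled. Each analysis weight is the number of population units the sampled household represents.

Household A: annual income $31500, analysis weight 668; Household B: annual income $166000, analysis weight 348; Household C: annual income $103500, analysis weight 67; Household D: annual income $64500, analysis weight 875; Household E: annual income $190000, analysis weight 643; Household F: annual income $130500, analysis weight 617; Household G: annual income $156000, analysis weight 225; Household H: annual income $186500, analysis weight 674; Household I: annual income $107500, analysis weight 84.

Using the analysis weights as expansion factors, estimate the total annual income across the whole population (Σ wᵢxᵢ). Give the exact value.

Weighted total = 31500×668 + 166000×348 + 103500×67 + 64500×875 + 190000×643 + 130500×617 + 156000×225 + 186500×674 + 107500×84
  = 21042000 + 57768000 + 6934500 + 56437500 + 122170000 + 80518500 + 35100000 + 125701000 + 9030000 = 514701500

514701500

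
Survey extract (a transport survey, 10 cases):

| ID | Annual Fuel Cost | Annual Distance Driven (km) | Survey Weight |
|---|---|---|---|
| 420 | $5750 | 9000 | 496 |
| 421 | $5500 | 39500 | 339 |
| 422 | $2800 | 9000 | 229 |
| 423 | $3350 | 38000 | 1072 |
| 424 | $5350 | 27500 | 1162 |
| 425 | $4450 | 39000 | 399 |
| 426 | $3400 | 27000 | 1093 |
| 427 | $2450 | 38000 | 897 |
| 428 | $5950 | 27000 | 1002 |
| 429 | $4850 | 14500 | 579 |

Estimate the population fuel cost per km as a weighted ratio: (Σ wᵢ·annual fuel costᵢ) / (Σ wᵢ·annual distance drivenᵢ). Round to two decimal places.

Σ wᵢ·y = 5750×496 + 5500×339 + 2800×229 + 3350×1072 + 5350×1162 + 4450×399 + 3400×1093 + 2450×897 + 5950×1002 + 4850×579
  = 31625050
Σ wᵢ·x = 9000×496 + 39500×339 + 9000×229 + 38000×1072 + 27500×1162 + 39000×399 + 27000×1093 + 38000×897 + 27000×1002 + 14500×579
  = 207214000
Ratio = 31625050 / 207214000 = 0.15262024

0.15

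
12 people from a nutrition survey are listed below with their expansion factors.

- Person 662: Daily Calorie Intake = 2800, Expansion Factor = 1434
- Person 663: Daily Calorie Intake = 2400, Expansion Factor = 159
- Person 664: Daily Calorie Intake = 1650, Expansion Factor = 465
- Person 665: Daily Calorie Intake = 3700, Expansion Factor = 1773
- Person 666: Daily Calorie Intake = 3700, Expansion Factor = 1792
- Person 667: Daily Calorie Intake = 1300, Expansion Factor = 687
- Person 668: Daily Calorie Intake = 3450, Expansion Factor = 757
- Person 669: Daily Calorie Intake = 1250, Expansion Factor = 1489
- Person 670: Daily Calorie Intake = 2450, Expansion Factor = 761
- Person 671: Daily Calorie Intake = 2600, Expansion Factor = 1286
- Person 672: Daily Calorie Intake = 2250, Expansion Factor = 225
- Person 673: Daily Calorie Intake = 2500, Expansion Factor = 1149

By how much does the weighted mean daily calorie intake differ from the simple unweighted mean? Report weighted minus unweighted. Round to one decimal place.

193.3

Unweighted sum = 2800 + 2400 + 1650 + 3700 + 3700 + 1300 + 3450 + 1250 + 2450 + 2600 + 2250 + 2500 = 30050
Unweighted mean = 30050 / 12 = 2504.1667
Weighted sum = 2800×1434 + 2400×159 + 1650×465 + 3700×1773 + 3700×1792 + 1300×687 + 3450×757 + 1250×1489 + 2450×761 + 2600×1286 + 2250×225 + 2500×1149
  = 4015200 + 381600 + 767250 + 6560100 + 6630400 + 893100 + 2611650 + 1861250 + 1864450 + 3343600 + 506250 + 2872500 = 32307350
Sum of weights = 1434 + 159 + 465 + 1773 + 1792 + 687 + 757 + 1489 + 761 + 1286 + 225 + 1149 = 11977
Weighted mean = 32307350 / 11977 = 2697.4493
Difference (weighted minus unweighted) = 193.28261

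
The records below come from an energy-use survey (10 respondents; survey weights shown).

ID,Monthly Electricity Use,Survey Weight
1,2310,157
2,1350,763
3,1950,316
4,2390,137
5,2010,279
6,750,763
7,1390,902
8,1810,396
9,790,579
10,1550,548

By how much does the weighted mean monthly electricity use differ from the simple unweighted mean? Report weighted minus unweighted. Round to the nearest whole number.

Unweighted sum = 2310 + 1350 + 1950 + 2390 + 2010 + 750 + 1390 + 1810 + 790 + 1550 = 16300
Unweighted mean = 16300 / 10 = 1630
Weighted sum = 6746740
Sum of weights = 157 + 763 + 316 + 137 + 279 + 763 + 902 + 396 + 579 + 548 = 4840
Weighted mean = 6746740 / 4840 = 1393.9545
Difference (weighted minus unweighted) = -236.04545

-236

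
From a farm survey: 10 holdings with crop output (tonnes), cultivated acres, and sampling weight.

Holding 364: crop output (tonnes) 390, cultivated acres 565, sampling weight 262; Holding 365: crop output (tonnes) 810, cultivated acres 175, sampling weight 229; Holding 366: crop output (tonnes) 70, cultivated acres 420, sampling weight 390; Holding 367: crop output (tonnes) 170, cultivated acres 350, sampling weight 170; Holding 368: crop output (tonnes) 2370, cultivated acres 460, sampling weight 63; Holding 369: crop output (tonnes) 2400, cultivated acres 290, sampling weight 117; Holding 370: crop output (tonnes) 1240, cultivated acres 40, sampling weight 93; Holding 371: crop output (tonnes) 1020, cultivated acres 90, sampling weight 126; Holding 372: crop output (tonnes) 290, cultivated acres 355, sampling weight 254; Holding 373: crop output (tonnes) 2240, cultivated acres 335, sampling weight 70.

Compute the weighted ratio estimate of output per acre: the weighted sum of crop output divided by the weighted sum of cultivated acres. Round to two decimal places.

2.07

Σ wᵢ·y = 390×262 + 810×229 + 70×390 + 170×170 + 2370×63 + 2400×117 + 1240×93 + 1020×126 + 290×254 + 2240×70
  = 102180 + 185490 + 27300 + 28900 + 149310 + 280800 + 115320 + 128520 + 73660 + 156800 = 1248280
Σ wᵢ·x = 565×262 + 175×229 + 420×390 + 350×170 + 460×63 + 290×117 + 40×93 + 90×126 + 355×254 + 335×70
  = 148030 + 40075 + 163800 + 59500 + 28980 + 33930 + 3720 + 11340 + 90170 + 23450 = 602995
Ratio = 1248280 / 602995 = 2.0701333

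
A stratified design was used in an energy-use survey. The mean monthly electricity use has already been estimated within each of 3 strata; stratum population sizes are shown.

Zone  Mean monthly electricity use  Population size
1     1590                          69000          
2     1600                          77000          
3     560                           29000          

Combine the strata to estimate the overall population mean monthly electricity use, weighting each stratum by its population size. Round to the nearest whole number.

1424

Σ Nₕ·x̄ₕ = 1590×69000 + 1600×77000 + 560×29000
  = 109710000 + 123200000 + 16240000 = 249150000
Σ Nₕ = 69000 + 77000 + 29000 = 175000
Overall mean = 249150000 / 175000 = 1423.7143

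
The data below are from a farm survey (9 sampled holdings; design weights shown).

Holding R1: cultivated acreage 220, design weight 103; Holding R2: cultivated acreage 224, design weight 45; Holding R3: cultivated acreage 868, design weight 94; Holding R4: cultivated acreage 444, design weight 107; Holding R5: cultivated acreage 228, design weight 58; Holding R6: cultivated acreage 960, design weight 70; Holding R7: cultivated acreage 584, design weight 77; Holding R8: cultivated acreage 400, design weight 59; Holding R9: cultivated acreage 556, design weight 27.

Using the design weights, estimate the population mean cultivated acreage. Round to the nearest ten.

Weighted sum = 220×103 + 224×45 + 868×94 + 444×107 + 228×58 + 960×70 + 584×77 + 400×59 + 556×27
  = 22660 + 10080 + 81592 + 47508 + 13224 + 67200 + 44968 + 23600 + 15012 = 325844
Sum of weights = 103 + 45 + 94 + 107 + 58 + 70 + 77 + 59 + 27 = 640
Weighted mean = 325844 / 640 = 509.13125

510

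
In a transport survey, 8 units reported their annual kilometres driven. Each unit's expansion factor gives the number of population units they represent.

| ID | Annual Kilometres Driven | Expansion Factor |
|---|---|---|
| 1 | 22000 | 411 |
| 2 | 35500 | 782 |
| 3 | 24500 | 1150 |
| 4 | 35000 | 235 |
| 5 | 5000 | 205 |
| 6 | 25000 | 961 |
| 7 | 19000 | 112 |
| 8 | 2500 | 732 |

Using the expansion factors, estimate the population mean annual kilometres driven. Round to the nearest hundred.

Weighted sum = 22000×411 + 35500×782 + 24500×1150 + 35000×235 + 5000×205 + 25000×961 + 19000×112 + 2500×732
  = 9042000 + 27761000 + 28175000 + 8225000 + 1025000 + 24025000 + 2128000 + 1830000 = 102211000
Sum of weights = 411 + 782 + 1150 + 235 + 205 + 961 + 112 + 732 = 4588
Weighted mean = 102211000 / 4588 = 22277.899

22300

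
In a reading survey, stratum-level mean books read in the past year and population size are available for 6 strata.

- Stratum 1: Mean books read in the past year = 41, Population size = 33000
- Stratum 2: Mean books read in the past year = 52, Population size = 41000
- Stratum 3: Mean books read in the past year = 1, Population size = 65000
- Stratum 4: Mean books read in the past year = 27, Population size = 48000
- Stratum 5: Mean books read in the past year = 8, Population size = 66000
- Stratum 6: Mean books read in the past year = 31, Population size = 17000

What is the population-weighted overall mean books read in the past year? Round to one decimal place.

21.9

Σ Nₕ·x̄ₕ = 41×33000 + 52×41000 + 1×65000 + 27×48000 + 8×66000 + 31×17000
  = 1353000 + 2132000 + 65000 + 1296000 + 528000 + 527000 = 5901000
Σ Nₕ = 33000 + 41000 + 65000 + 48000 + 66000 + 17000 = 270000
Overall mean = 5901000 / 270000 = 21.855556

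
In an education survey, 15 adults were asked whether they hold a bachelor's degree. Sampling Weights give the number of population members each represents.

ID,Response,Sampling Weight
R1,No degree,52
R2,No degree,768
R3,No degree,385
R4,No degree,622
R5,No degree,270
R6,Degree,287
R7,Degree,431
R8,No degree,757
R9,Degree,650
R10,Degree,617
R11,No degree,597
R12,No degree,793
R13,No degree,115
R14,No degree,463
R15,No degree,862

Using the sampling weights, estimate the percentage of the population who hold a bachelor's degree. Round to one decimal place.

Sum of weights for 'Degree' = 287 + 431 + 650 + 617 = 1985
Total weight = 7669
Weighted proportion = 1985 / 7669 = 0.25883427 → 25.883427%

25.9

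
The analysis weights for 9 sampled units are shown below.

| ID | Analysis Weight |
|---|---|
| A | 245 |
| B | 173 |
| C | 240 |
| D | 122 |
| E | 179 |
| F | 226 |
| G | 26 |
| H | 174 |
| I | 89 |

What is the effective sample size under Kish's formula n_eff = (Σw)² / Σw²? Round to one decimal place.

7.6

Σ wᵢ = 245 + 173 + 240 + 122 + 179 + 226 + 26 + 174 + 89 = 1474
Σ wᵢ² = 60025 + 29929 + 57600 + 14884 + 32041 + 51076 + 676 + 30276 + 7921 = 284428
n_eff = 1474² / 284428 = 2172676 / 284428 = 7.6387557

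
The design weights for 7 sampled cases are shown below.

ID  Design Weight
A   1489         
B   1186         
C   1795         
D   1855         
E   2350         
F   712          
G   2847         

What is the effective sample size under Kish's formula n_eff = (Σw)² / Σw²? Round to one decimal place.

6.1

Σ wᵢ = 1489 + 1186 + 1795 + 1855 + 2350 + 712 + 2847 = 12234
Σ wᵢ² = 2217121 + 1406596 + 3222025 + 3441025 + 5522500 + 506944 + 8105409 = 24421620
n_eff = 12234² / 24421620 = 149670756 / 24421620 = 6.128617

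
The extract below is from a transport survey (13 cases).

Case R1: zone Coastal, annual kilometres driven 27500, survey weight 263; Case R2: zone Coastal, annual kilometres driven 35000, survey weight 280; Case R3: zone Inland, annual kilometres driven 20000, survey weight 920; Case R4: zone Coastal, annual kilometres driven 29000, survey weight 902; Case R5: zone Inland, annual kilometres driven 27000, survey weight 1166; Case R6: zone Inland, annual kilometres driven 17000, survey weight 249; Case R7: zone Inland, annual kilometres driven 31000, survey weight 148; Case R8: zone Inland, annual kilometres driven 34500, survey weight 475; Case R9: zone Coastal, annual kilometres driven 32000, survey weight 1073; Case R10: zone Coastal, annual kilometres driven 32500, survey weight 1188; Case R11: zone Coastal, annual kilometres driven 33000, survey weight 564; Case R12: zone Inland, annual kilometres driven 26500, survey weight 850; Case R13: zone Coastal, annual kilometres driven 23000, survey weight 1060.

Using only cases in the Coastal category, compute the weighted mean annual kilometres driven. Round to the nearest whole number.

Coastal rows: R1, R2, R4, R9, R10, R11, R13
Weighted sum = 27500×263 + 35000×280 + 29000×902 + 32000×1073 + 32500×1188 + 33000×564 + 23000×1060
  = 7232500 + 9800000 + 26158000 + 34336000 + 38610000 + 18612000 + 24380000 = 159128500
Sum of weights = 263 + 280 + 902 + 1073 + 1188 + 564 + 1060 = 5330
Weighted mean = 159128500 / 5330 = 29855.253

29855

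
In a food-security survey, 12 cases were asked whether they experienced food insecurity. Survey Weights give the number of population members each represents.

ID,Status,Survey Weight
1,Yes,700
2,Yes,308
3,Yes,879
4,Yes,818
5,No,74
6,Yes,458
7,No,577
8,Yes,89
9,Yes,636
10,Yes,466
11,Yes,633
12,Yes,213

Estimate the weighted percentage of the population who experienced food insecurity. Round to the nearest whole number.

Sum of weights for 'Yes' = 700 + 308 + 879 + 818 + 458 + 89 + 636 + 466 + 633 + 213 = 5200
Total weight = 700 + 308 + 879 + 818 + 74 + 458 + 577 + 89 + 636 + 466 + 633 + 213 = 5851
Weighted proportion = 5200 / 5851 = 0.88873697 → 88.873697%

89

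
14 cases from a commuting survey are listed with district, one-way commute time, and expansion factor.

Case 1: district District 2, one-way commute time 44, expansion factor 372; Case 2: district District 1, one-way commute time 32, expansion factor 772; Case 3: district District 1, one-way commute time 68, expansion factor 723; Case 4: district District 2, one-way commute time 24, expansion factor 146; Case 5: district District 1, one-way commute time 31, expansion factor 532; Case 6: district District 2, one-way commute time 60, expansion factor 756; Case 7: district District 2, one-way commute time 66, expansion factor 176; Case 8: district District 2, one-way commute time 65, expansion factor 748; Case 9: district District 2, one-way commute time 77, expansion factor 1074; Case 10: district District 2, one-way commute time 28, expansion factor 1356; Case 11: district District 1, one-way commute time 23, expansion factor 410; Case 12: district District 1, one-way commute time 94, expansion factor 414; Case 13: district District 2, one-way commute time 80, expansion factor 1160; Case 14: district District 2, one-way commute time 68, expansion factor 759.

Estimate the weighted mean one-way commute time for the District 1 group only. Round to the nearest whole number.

District 1 rows: 2, 3, 5, 11, 12
Weighted sum = 138706
Sum of weights = 772 + 723 + 532 + 410 + 414 = 2851
Weighted mean = 138706 / 2851 = 48.651701

49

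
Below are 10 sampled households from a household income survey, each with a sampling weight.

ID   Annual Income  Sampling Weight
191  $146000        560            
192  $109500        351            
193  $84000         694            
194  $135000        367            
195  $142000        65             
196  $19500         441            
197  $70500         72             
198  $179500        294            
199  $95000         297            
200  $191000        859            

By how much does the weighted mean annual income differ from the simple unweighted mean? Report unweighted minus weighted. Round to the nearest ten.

-6800

Unweighted sum = 146000 + 109500 + 84000 + 135000 + 142000 + 19500 + 70500 + 179500 + 95000 + 191000 = 1172000
Unweighted mean = 1172000 / 10 = 117200
Weighted sum = 146000×560 + 109500×351 + 84000×694 + 135000×367 + 142000×65 + 19500×441 + 70500×72 + 179500×294 + 95000×297 + 191000×859
  = 81760000 + 38434500 + 58296000 + 49545000 + 9230000 + 8599500 + 5076000 + 52773000 + 28215000 + 164069000 = 495998000
Sum of weights = 560 + 351 + 694 + 367 + 65 + 441 + 72 + 294 + 297 + 859 = 4000
Weighted mean = 495998000 / 4000 = 123999.5
Difference (unweighted minus weighted) = -6799.5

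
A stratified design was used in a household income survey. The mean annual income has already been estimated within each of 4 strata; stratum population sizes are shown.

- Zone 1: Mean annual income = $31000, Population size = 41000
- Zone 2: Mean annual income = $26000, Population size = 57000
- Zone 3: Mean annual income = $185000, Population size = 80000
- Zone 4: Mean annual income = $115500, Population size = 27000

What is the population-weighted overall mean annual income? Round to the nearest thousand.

101000

Σ Nₕ·x̄ₕ = 31000×41000 + 26000×57000 + 185000×80000 + 115500×27000
  = 20671500000
Σ Nₕ = 205000
Overall mean = 20671500000 / 205000 = 100836.59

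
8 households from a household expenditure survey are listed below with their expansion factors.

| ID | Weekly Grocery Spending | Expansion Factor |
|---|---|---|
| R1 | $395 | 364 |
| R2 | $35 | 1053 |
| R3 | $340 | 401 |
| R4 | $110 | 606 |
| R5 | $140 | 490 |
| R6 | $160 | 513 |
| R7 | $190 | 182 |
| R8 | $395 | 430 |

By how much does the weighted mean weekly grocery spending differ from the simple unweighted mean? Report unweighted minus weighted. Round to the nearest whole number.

Unweighted sum = 395 + 35 + 340 + 110 + 140 + 160 + 190 + 395 = 1765
Unweighted mean = 1765 / 8 = 220.625
Weighted sum = 395×364 + 35×1053 + 340×401 + 110×606 + 140×490 + 160×513 + 190×182 + 395×430
  = 143780 + 36855 + 136340 + 66660 + 68600 + 82080 + 34580 + 169850 = 738745
Sum of weights = 364 + 1053 + 401 + 606 + 490 + 513 + 182 + 430 = 4039
Weighted mean = 738745 / 4039 = 182.90295
Difference (unweighted minus weighted) = 37.722054

38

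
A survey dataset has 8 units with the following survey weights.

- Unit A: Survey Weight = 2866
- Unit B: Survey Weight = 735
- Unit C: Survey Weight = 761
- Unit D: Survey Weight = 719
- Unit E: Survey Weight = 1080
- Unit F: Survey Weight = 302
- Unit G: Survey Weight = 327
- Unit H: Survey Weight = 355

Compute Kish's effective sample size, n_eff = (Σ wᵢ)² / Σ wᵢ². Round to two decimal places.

4.50

Σ wᵢ = 2866 + 735 + 761 + 719 + 1080 + 302 + 327 + 355 = 7145
Σ wᵢ² = 8213956 + 540225 + 579121 + 516961 + 1166400 + 91204 + 106929 + 126025 = 11340821
n_eff = 7145² / 11340821 = 51051025 / 11340821 = 4.5015282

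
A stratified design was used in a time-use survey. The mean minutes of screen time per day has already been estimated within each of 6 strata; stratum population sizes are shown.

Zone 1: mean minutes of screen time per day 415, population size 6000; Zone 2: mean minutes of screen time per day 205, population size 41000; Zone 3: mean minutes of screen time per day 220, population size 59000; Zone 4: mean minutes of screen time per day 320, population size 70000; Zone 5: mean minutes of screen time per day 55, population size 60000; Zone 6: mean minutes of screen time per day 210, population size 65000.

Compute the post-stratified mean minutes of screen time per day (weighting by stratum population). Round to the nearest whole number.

210

Σ Nₕ·x̄ₕ = 415×6000 + 205×41000 + 220×59000 + 320×70000 + 55×60000 + 210×65000
  = 2490000 + 8405000 + 12980000 + 22400000 + 3300000 + 13650000 = 63225000
Σ Nₕ = 301000
Overall mean = 63225000 / 301000 = 210.04983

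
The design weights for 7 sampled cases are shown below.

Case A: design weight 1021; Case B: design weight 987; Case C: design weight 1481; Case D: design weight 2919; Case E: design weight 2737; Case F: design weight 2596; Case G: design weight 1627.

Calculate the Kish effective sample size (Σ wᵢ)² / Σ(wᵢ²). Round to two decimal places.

Σ wᵢ = 1021 + 987 + 1481 + 2919 + 2737 + 2596 + 1627 = 13368
Σ wᵢ² = 1042441 + 974169 + 2193361 + 8520561 + 7491169 + 6739216 + 2647129 = 29608046
n_eff = 13368² / 29608046 = 178703424 / 29608046 = 6.0356372

6.04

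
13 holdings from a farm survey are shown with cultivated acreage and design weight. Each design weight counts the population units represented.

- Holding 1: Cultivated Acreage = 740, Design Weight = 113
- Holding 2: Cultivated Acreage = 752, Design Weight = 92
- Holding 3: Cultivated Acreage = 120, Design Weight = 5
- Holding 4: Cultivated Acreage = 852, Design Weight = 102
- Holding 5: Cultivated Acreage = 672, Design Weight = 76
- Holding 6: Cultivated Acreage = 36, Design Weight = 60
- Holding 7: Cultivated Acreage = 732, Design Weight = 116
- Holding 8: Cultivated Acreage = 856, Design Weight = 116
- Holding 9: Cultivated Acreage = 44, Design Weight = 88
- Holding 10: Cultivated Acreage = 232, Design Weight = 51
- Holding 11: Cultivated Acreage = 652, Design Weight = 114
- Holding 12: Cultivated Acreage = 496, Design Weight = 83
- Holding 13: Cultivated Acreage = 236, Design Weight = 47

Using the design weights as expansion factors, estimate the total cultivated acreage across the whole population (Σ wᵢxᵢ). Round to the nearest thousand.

620000

Weighted total = 620040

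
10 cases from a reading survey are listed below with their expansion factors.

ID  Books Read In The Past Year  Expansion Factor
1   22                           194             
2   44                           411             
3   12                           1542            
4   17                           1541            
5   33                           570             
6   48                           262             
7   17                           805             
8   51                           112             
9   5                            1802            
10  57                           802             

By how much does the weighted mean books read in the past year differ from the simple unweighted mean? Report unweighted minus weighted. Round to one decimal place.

Unweighted sum = 22 + 44 + 12 + 17 + 33 + 48 + 17 + 51 + 5 + 57 = 306
Unweighted mean = 306 / 10 = 30.6
Weighted sum = 22×194 + 44×411 + 12×1542 + 17×1541 + 33×570 + 48×262 + 17×805 + 51×112 + 5×1802 + 57×802
  = 172560
Sum of weights = 194 + 411 + 1542 + 1541 + 570 + 262 + 805 + 112 + 1802 + 802 = 8041
Weighted mean = 172560 / 8041 = 21.460017
Difference (unweighted minus weighted) = 9.1399826

9.1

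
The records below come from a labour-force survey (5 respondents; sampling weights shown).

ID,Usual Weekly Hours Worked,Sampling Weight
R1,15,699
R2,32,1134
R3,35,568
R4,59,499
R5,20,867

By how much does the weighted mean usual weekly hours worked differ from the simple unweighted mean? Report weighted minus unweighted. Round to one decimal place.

Unweighted sum = 15 + 32 + 35 + 59 + 20 = 161
Unweighted mean = 161 / 5 = 32.2
Weighted sum = 15×699 + 32×1134 + 35×568 + 59×499 + 20×867
  = 10485 + 36288 + 19880 + 29441 + 17340 = 113434
Sum of weights = 699 + 1134 + 568 + 499 + 867 = 3767
Weighted mean = 113434 / 3767 = 30.112556
Difference (weighted minus unweighted) = -2.0874436

-2.1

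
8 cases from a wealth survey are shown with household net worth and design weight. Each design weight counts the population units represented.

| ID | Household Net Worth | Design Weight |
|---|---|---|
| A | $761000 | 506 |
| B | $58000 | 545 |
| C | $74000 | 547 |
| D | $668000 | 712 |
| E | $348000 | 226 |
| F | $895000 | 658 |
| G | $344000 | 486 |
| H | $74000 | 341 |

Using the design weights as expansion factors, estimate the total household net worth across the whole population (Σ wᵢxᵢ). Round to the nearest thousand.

Weighted total = 761000×506 + 58000×545 + 74000×547 + 668000×712 + 348000×226 + 895000×658 + 344000×486 + 74000×341
  = 1792746000

1792746000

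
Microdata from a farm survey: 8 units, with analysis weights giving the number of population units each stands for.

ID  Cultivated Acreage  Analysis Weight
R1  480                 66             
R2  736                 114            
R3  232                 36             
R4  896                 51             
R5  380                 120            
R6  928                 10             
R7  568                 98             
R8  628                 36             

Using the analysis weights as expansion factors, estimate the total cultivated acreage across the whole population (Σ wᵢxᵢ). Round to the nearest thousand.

303000

Weighted total = 480×66 + 736×114 + 232×36 + 896×51 + 380×120 + 928×10 + 568×98 + 628×36
  = 31680 + 83904 + 8352 + 45696 + 45600 + 9280 + 55664 + 22608 = 302784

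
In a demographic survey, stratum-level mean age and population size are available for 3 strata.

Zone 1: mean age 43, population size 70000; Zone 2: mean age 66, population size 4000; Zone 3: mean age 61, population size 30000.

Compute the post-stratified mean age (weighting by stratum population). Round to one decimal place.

49.1

Σ Nₕ·x̄ₕ = 43×70000 + 66×4000 + 61×30000
  = 3010000 + 264000 + 1830000 = 5104000
Σ Nₕ = 70000 + 4000 + 30000 = 104000
Overall mean = 5104000 / 104000 = 49.076923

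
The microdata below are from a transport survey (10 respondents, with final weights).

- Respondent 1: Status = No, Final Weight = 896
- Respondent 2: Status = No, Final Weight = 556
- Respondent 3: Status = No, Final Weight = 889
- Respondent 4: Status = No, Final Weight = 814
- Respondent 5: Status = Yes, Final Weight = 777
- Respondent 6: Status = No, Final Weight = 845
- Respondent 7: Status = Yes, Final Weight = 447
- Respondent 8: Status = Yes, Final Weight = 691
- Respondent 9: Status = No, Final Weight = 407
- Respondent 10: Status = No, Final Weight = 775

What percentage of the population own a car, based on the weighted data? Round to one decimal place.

Sum of weights for 'Yes' = 777 + 447 + 691 = 1915
Total weight = 896 + 556 + 889 + 814 + 777 + 845 + 447 + 691 + 407 + 775 = 7097
Weighted proportion = 1915 / 7097 = 0.26983232 → 26.983232%

27.0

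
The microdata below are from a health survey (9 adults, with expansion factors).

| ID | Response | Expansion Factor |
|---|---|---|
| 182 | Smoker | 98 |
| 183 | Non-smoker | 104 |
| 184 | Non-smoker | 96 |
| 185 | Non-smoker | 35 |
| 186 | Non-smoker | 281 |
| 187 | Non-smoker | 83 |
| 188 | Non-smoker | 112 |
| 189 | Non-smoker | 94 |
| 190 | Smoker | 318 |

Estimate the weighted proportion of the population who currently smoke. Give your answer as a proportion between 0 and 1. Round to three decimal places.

Sum of weights for 'Smoker' = 98 + 318 = 416
Total weight = 98 + 104 + 96 + 35 + 281 + 83 + 112 + 94 + 318 = 1221
Weighted proportion = 416 / 1221 = 0.34070434

0.341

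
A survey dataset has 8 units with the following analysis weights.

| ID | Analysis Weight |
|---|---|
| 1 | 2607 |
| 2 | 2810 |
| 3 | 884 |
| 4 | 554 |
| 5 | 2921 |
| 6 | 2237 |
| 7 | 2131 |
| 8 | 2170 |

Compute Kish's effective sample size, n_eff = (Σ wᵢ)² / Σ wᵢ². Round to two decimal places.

Σ wᵢ = 2607 + 2810 + 884 + 554 + 2921 + 2237 + 2131 + 2170 = 16314
Σ wᵢ² = 6796449 + 7896100 + 781456 + 306916 + 8532241 + 5004169 + 4541161 + 4708900 = 38567392
n_eff = 16314² / 38567392 = 266146596 / 38567392 = 6.9008191

6.90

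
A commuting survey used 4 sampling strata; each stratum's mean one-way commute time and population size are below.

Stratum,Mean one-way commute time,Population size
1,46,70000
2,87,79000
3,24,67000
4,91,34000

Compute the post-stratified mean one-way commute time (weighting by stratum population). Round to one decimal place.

Σ Nₕ·x̄ₕ = 46×70000 + 87×79000 + 24×67000 + 91×34000
  = 14795000
Σ Nₕ = 250000
Overall mean = 14795000 / 250000 = 59.18

59.2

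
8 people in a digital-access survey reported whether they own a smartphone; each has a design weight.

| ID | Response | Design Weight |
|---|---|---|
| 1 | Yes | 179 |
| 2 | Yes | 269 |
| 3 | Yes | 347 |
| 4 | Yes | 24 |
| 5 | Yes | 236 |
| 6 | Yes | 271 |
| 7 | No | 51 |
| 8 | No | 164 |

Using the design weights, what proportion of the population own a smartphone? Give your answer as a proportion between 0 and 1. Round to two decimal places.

0.86

Sum of weights for 'Yes' = 179 + 269 + 347 + 24 + 236 + 271 = 1326
Total weight = 1541
Weighted proportion = 1326 / 1541 = 0.86048021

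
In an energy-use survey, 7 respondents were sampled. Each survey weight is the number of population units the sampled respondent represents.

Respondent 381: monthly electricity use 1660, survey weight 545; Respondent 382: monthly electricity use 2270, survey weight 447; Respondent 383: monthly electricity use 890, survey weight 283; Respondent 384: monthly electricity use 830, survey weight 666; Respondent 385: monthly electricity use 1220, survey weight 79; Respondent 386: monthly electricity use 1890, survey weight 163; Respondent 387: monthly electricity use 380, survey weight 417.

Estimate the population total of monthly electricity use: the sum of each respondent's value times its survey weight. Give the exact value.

Weighted total = 3286950

3286950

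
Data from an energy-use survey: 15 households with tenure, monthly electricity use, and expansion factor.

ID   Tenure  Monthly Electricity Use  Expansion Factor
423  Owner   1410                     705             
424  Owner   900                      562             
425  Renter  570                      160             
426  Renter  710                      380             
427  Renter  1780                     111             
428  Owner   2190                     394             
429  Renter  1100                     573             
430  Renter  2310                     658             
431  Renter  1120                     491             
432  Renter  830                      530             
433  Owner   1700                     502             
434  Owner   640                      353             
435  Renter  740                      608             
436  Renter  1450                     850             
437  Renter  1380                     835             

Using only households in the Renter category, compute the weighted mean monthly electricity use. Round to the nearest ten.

Renter rows: 425, 426, 427, 429, 430, 431, 432, 435, 436, 437
Weighted sum = 6533400
Sum of weights = 160 + 380 + 111 + 573 + 658 + 491 + 530 + 608 + 850 + 835 = 5196
Weighted mean = 6533400 / 5196 = 1257.3903

1260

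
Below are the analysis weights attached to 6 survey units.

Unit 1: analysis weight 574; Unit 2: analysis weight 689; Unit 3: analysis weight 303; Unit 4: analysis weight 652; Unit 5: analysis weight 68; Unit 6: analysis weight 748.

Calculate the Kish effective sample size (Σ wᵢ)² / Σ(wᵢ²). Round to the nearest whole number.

5

Σ wᵢ = 574 + 689 + 303 + 652 + 68 + 748 = 3034
Σ wᵢ² = 329476 + 474721 + 91809 + 425104 + 4624 + 559504 = 1885238
n_eff = 3034² / 1885238 = 9205156 / 1885238 = 4.8827554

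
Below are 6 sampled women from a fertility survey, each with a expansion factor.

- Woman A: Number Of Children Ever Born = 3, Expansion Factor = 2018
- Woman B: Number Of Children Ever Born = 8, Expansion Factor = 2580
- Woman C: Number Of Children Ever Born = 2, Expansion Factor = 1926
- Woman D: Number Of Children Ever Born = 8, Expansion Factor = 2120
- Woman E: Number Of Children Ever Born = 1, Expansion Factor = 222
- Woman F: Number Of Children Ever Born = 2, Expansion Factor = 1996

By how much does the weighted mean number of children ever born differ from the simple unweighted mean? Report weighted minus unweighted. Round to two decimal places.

0.76

Unweighted sum = 3 + 8 + 2 + 8 + 1 + 2 = 24
Unweighted mean = 24 / 6 = 4
Weighted sum = 3×2018 + 8×2580 + 2×1926 + 8×2120 + 1×222 + 2×1996
  = 6054 + 20640 + 3852 + 16960 + 222 + 3992 = 51720
Sum of weights = 2018 + 2580 + 1926 + 2120 + 222 + 1996 = 10862
Weighted mean = 51720 / 10862 = 4.761554
Difference (weighted minus unweighted) = 0.76155404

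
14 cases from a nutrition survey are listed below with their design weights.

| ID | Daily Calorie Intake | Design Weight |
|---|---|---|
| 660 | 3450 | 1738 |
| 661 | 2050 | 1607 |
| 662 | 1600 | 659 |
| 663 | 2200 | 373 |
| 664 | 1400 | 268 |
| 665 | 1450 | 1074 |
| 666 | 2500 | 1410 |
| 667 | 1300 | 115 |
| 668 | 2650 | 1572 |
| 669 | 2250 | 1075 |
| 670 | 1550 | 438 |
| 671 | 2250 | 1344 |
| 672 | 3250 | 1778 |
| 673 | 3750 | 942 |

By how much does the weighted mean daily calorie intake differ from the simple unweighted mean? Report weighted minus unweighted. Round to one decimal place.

266.3

Unweighted sum = 31650
Unweighted mean = 31650 / 14 = 2260.7143
Weighted sum = 36370900
Sum of weights = 14393
Weighted mean = 36370900 / 14393 = 2526.9853
Difference (weighted minus unweighted) = 266.27105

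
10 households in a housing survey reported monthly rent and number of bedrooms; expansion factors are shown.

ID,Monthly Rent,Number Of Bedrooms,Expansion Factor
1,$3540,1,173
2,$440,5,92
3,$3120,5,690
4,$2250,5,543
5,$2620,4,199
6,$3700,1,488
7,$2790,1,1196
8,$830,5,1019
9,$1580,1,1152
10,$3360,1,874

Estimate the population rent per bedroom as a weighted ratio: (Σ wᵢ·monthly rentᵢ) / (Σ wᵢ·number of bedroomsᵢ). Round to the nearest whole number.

933

Σ wᵢ·y = 3540×173 + 440×92 + 3120×690 + 2250×543 + 2620×199 + 3700×488 + 2790×1196 + 830×1019 + 1580×1152 + 3360×874
  = 15293840
Σ wᵢ·x = 1×173 + 5×92 + 5×690 + 5×543 + 4×199 + 1×488 + 1×1196 + 5×1019 + 1×1152 + 1×874
  = 173 + 460 + 3450 + 2715 + 796 + 488 + 1196 + 5095 + 1152 + 874 = 16399
Ratio = 15293840 / 16399 = 932.60809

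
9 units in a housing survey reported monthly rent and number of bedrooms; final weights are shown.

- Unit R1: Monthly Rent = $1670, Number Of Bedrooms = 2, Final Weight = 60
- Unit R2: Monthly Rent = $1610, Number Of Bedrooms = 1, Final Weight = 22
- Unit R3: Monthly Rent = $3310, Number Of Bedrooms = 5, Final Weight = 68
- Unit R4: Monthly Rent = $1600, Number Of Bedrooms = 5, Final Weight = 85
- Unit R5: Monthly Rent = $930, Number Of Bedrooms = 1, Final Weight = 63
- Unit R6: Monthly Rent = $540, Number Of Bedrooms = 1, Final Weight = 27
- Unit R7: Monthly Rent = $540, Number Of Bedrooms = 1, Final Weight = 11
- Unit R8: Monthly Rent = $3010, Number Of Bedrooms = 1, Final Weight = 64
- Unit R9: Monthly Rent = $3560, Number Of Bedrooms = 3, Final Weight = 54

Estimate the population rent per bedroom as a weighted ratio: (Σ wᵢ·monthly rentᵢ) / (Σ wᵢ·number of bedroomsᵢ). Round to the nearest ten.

780

Σ wᵢ·y = 1670×60 + 1610×22 + 3310×68 + 1600×85 + 930×63 + 540×27 + 540×11 + 3010×64 + 3560×54
  = 100200 + 35420 + 225080 + 136000 + 58590 + 14580 + 5940 + 192640 + 192240 = 960690
Σ wᵢ·x = 2×60 + 1×22 + 5×68 + 5×85 + 1×63 + 1×27 + 1×11 + 1×64 + 3×54
  = 120 + 22 + 340 + 425 + 63 + 27 + 11 + 64 + 162 = 1234
Ratio = 960690 / 1234 = 778.51702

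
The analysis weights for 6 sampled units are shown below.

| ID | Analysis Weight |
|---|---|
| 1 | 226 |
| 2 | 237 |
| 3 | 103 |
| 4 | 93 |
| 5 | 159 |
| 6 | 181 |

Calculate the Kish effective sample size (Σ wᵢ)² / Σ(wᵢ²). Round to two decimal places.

5.41

Σ wᵢ = 226 + 237 + 103 + 93 + 159 + 181 = 999
Σ wᵢ² = 51076 + 56169 + 10609 + 8649 + 25281 + 32761 = 184545
n_eff = 999² / 184545 = 998001 / 184545 = 5.4079005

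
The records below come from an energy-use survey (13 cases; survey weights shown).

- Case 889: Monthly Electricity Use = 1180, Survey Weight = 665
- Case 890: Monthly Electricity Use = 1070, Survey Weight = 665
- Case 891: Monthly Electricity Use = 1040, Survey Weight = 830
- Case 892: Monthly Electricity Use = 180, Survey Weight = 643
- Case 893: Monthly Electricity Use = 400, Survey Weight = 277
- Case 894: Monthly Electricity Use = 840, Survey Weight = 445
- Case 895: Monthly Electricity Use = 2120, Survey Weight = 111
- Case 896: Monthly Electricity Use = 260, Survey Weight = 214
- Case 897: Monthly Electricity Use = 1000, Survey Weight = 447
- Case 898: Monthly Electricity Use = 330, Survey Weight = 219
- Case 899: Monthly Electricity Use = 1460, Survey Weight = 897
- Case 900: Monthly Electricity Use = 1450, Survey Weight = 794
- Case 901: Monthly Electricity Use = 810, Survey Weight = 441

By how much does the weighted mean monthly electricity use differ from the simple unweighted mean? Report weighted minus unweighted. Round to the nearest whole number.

57

Unweighted sum = 12140
Unweighted mean = 12140 / 13 = 933.84615
Weighted sum = 6588150
Sum of weights = 6648
Weighted mean = 6588150 / 6648 = 990.99729
Difference (weighted minus unweighted) = 57.151139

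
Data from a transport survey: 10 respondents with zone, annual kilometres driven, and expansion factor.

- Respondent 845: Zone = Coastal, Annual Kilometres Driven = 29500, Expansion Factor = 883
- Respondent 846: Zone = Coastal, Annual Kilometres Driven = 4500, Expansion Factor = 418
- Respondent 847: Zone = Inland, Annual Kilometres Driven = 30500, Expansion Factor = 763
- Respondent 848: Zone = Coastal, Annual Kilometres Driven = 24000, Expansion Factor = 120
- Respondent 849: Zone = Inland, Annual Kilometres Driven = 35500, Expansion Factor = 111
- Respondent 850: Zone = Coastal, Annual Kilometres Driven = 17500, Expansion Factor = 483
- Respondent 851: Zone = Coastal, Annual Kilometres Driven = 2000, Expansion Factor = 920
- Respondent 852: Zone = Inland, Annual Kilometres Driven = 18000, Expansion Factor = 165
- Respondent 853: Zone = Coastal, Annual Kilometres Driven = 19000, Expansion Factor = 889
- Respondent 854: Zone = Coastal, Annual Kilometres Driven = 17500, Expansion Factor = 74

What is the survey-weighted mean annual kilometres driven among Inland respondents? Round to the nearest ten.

29050

Inland rows: 847, 849, 852
Weighted sum = 30500×763 + 35500×111 + 18000×165
  = 30182000
Sum of weights = 763 + 111 + 165 = 1039
Weighted mean = 30182000 / 1039 = 29049.086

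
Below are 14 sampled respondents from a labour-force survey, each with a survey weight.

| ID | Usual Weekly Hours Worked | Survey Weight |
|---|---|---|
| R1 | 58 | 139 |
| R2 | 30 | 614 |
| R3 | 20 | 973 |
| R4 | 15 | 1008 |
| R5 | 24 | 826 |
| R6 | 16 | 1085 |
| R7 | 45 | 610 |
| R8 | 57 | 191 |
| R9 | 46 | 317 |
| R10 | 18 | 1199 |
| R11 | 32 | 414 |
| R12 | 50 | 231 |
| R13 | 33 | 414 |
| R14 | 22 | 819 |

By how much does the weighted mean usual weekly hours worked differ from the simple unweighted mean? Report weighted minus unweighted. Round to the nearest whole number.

-7

Unweighted sum = 466
Unweighted mean = 466 / 14 = 33.285714
Weighted sum = 229225
Sum of weights = 8840
Weighted mean = 229225 / 8840 = 25.93043
Difference (weighted minus unweighted) = -7.3552844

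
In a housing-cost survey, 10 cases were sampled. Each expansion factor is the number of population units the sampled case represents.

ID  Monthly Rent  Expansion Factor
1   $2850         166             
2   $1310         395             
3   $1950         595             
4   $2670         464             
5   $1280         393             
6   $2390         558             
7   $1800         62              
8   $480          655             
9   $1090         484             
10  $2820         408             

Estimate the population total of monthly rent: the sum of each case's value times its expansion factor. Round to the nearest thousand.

7330000

Weighted total = 2850×166 + 1310×395 + 1950×595 + 2670×464 + 1280×393 + 2390×558 + 1800×62 + 480×655 + 1090×484 + 2820×408
  = 473100 + 517450 + 1160250 + 1238880 + 503040 + 1333620 + 111600 + 314400 + 527560 + 1150560 = 7330460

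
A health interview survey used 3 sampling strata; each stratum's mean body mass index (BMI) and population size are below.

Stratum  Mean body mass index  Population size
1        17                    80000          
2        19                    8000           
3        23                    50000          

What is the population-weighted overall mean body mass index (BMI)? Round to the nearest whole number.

19

Σ Nₕ·x̄ₕ = 17×80000 + 19×8000 + 23×50000
  = 1360000 + 152000 + 1150000 = 2662000
Σ Nₕ = 80000 + 8000 + 50000 = 138000
Overall mean = 2662000 / 138000 = 19.289855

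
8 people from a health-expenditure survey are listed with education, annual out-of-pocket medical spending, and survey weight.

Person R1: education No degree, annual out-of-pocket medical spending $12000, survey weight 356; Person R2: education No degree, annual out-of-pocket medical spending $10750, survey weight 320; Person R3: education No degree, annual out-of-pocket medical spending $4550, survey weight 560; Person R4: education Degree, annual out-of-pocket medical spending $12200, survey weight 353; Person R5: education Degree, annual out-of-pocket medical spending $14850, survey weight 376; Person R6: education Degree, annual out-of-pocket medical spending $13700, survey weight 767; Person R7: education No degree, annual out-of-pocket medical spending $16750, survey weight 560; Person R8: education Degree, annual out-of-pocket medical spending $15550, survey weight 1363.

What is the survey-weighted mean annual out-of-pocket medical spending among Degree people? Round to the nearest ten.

Degree rows: R4, R5, R6, R8
Weighted sum = 12200×353 + 14850×376 + 13700×767 + 15550×1363
  = 41592750
Sum of weights = 353 + 376 + 767 + 1363 = 2859
Weighted mean = 41592750 / 2859 = 14548.006

14550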